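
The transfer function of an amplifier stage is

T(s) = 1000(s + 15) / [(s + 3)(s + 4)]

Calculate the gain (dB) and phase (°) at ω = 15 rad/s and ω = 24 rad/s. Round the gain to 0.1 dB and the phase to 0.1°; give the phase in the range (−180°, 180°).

ω = 15: 39.0 dB, -108.8°; ω = 24: 33.6 dB, -105.4°

At s = jω = j15:
zero (s+15): 15 + j15 → |·| = √(15²+15²) = √450 ≈ 21.213, ∠ = arctan(15/15) ≈ 45.00°
pole (s+3): 3 + j15 → |·| = √(3²+15²) = √234 ≈ 15.297, ∠ = arctan(15/3) ≈ 78.69°
pole (s+4): 4 + j15 → |·| = √(4²+15²) = √241 ≈ 15.524, ∠ = arctan(15/4) ≈ 75.07°
|T| = 1000 · 21.213 / 237.47 ≈ 89.329
Gain = 20 log₁₀(89.329) ≈ 39.02 dB
∠T = 45.00° − 153.76° = -108.76°

At s = jω = j24:
zero (s+15): 15 + j24 → |·| = √(15²+24²) = √801 ≈ 28.302, ∠ = arctan(24/15) ≈ 57.99°
pole (s+3): 3 + j24 → |·| = √(3²+24²) = √585 ≈ 24.187, ∠ = arctan(24/3) ≈ 82.87°
pole (s+4): 4 + j24 → |·| = √(4²+24²) = √592 ≈ 24.331, ∠ = arctan(24/4) ≈ 80.54°
|T| = 1000 · 28.302 / 588.49 ≈ 48.093
Gain = 20 log₁₀(48.093) ≈ 33.64 dB
∠T = 57.99° − 163.41° = -105.42°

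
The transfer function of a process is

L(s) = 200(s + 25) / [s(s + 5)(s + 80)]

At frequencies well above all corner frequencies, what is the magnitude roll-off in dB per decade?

Each pole contributes −20 dB/decade at high frequency; each zero contributes +20 dB/decade.
Net: 1 zero(s) − 3 pole(s) → -40 dB/decade.

-40 dB/decade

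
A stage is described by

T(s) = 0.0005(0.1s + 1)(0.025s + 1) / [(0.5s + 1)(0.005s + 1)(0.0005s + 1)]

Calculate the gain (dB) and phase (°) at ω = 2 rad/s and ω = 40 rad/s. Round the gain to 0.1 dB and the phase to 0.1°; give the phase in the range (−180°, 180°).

At ω = 2 rad/s:
zero (1 + j2·0.1) = 1 + j0.2 → |·| ≈ 1.0198, ∠ ≈ 11.31°
zero (1 + j2·0.025) = 1 + j0.05 → |·| ≈ 1.0012, ∠ ≈ 2.86°
pole (1 + j2·0.5) = 1 + j1 → |·| ≈ 1.4142, ∠ ≈ 45.00°
pole (1 + j2·0.005) = 1 + j0.01 → |·| ≈ 1, ∠ ≈ 0.57°
pole (1 + j2·0.0005) = 1 + j0.001 → |·| ≈ 1, ∠ ≈ 0.06°
|T| = 0.0005 · 1.0198 · 1.0012 / (1.4142 · 1 · 1) ≈ 0.00036099
Gain = 20 log₁₀(0.00036099) ≈ -68.85 dB
∠T = (11.31° + 2.86°) − (45.00° + 0.57° + 0.06°) = -31.46°

At ω = 40 rad/s:
zero (1 + j40·0.1) = 1 + j4 → |·| ≈ 4.1231, ∠ ≈ 75.96°
zero (1 + j40·0.025) = 1 + j1 → |·| ≈ 1.4142, ∠ ≈ 45.00°
pole (1 + j40·0.5) = 1 + j20 → |·| ≈ 20.025, ∠ ≈ 87.14°
pole (1 + j40·0.005) = 1 + j0.2 → |·| ≈ 1.0198, ∠ ≈ 11.31°
pole (1 + j40·0.0005) = 1 + j0.02 → |·| ≈ 1.0002, ∠ ≈ 1.15°
|T| = 0.0005 · 4.1231 · 1.4142 / (20.025 · 1.0198 · 1.0002) ≈ 0.00014273
Gain = 20 log₁₀(0.00014273) ≈ -76.91 dB
∠T = (75.96° + 45.00°) − (87.14° + 11.31° + 1.15°) = 21.36°

ω = 2: -68.9 dB, -31.5°; ω = 40: -76.9 dB, 21.4°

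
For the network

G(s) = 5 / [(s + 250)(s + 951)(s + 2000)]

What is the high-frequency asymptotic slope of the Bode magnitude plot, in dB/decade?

Each pole contributes −20 dB/decade at high frequency; each zero contributes +20 dB/decade.
Net: 0 zero(s) − 3 pole(s) → -60 dB/decade.

-60 dB/decade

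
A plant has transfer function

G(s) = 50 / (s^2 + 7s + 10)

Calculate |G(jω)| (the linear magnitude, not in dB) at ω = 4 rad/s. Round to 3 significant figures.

1.75

Substitute s = j4:
Numerator: 50 = 50 + j0
Denominator: (j4)^2 + 7(j4) + 10 = -6 + j28
|N| = √(50² + 0²) ≈ 50, ∠N ≈ 0.00°
|D| = √(6² + 28²) ≈ 28.636, ∠D ≈ 102.09°
|G| = 50 / 28.636 ≈ 1.7461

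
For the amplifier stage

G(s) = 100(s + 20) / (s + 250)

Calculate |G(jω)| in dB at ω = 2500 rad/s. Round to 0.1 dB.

40.0 dB

At s = jω = j2500:
zero (s+20): 20 + j2500 → |·| = √(20²+2500²) = √6250400 ≈ 2500.1, ∠ = arctan(2500/20) ≈ 89.54°
pole (s+250): 250 + j2500 → |·| = √(250²+2500²) = √6312500 ≈ 2512.5, ∠ = arctan(2500/250) ≈ 84.29°
|G| = 100 · 2500.1 / 2512.5 ≈ 99.506
Gain = 20 log₁₀(99.506) ≈ 39.96 dB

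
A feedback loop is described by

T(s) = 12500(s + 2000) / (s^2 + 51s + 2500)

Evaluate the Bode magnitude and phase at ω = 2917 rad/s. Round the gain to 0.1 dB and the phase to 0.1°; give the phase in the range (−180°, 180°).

14.3 dB, -123.4°

At s = jω = j2917:
zero (s+2000): 2000 + j2917 → |·| = √(2000²+2917²) = √12508889 ≈ 3536.8, ∠ = arctan(2917/2000) ≈ 55.56°
quadratic: (j2917)² + 51·j2917 + 2500 = -8506389 + j148767 → |·| ≈ 8.5077e+06, ∠ ≈ 179.00°
|T| = 12500 · 3536.8 / 8.5077e+06 ≈ 5.1965
Gain = 20 log₁₀(5.1965) ≈ 14.31 dB
∠T = 55.56° − 179.00° = -123.44°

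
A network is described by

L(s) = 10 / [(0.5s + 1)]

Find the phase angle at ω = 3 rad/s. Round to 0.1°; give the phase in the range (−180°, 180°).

-56.3°

At ω = 3 rad/s:
pole (1 + j3·0.5) = 1 + j1.5 → |·| ≈ 1.8028, ∠ ≈ 56.31°
∠L = (0°) − (56.31°) = -56.31°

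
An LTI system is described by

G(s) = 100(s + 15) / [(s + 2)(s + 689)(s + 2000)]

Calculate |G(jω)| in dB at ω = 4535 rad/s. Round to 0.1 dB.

-107.1 dB

At s = jω = j4535:
zero (s+15): 15 + j4535 → |·| = √(15²+4535²) = √20566450 ≈ 4535, ∠ = arctan(4535/15) ≈ 89.81°
pole (s+2): 2 + j4535 → |·| = √(2²+4535²) = √20566229 ≈ 4535, ∠ = arctan(4535/2) ≈ 89.97°
pole (s+689): 689 + j4535 → |·| = √(689²+4535²) = √21040946 ≈ 4587, ∠ = arctan(4535/689) ≈ 81.36°
pole (s+2000): 2000 + j4535 → |·| = √(2000²+4535²) = √24566225 ≈ 4956.4, ∠ = arctan(4535/2000) ≈ 66.20°
|G| = 100 · 4535 / 1.031e+11 ≈ 4.3986e-06
Gain = 20 log₁₀(4.3986e-06) ≈ -107.13 dB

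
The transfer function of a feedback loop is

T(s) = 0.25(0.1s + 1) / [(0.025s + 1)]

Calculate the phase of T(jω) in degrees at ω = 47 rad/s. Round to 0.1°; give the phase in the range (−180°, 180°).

28.4°

At ω = 47 rad/s:
zero (1 + j47·0.1) = 1 + j4.7 → |·| ≈ 4.8052, ∠ ≈ 77.99°
pole (1 + j47·0.025) = 1 + j1.175 → |·| ≈ 1.5429, ∠ ≈ 49.60°
∠T = (77.99°) − (49.60°) = 28.39°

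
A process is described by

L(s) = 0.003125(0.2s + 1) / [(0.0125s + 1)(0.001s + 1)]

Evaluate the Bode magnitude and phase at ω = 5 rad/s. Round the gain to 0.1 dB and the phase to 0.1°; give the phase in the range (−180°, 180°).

-47.1 dB, 41.1°

At ω = 5 rad/s:
zero (1 + j5·0.2) = 1 + j1 → |·| ≈ 1.4142, ∠ ≈ 45.00°
pole (1 + j5·0.0125) = 1 + j0.0625 → |·| ≈ 1.002, ∠ ≈ 3.58°
pole (1 + j5·0.001) = 1 + j0.005 → |·| ≈ 1, ∠ ≈ 0.29°
|L| = 0.003125 · 1.4142 / (1.002 · 1) ≈ 0.0044106
Gain = 20 log₁₀(0.0044106) ≈ -47.11 dB
∠L = (45.00°) − (3.58° + 0.29°) = 41.13°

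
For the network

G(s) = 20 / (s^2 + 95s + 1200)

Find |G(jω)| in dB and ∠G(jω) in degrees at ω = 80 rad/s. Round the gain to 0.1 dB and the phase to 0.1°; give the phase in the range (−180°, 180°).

Substitute s = j80:
Numerator: 20 = 20 + j0
Denominator: (j80)^2 + 95(j80) + 1200 = -5200 + j7600
|N| = √(20² + 0²) ≈ 20, ∠N ≈ 0.00°
|D| = √(5200² + 7600²) ≈ 9208.7, ∠D ≈ 124.38°
|G| = 20 / 9208.7 ≈ 0.0021719
Gain = 20 log₁₀(0.0021719) ≈ -53.26 dB
∠G = 0.00° − 124.38° = -124.38°

-53.3 dB, -124.4°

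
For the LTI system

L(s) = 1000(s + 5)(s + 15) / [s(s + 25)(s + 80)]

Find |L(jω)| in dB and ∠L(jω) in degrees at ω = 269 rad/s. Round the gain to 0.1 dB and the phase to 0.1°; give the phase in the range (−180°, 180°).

11.0 dB, -72.4°

At s = jω = j269:
zero (s+5): 5 + j269 → |·| = √(5²+269²) = √72386 ≈ 269.05, ∠ = arctan(269/5) ≈ 88.94°
zero (s+15): 15 + j269 → |·| = √(15²+269²) = √72586 ≈ 269.42, ∠ = arctan(269/15) ≈ 86.81°
pole (s+25): 25 + j269 → |·| = √(25²+269²) = √72986 ≈ 270.16, ∠ = arctan(269/25) ≈ 84.69°
pole (s+80): 80 + j269 → |·| = √(80²+269²) = √78761 ≈ 280.64, ∠ = arctan(269/80) ≈ 73.44°
pole at origin: |s| = 269, ∠ = 90.00° (in denominator)
|L| = 1000 · 72487 / 2.0395e+07 ≈ 3.5542
Gain = 20 log₁₀(3.5542) ≈ 11.01 dB
∠L = 175.75° − 248.13° = -72.38°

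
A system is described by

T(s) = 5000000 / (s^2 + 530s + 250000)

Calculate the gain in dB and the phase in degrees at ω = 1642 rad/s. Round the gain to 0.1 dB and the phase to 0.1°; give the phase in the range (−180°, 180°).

At s = jω = j1642:
quadratic: (j1642)² + 530·j1642 + 250000 = -2446164 + j870260 → |·| ≈ 2.5964e+06, ∠ ≈ 160.42°
|T| = 5000000 / 2.5964e+06 ≈ 1.9257
Gain = 20 log₁₀(1.9257) ≈ 5.69 dB
∠T = 0.00° − 160.42° = -160.42°

5.7 dB, -160.4°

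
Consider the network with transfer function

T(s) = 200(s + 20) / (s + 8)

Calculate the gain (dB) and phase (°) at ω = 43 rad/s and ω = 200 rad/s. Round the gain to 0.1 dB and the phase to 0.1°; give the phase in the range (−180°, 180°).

At s = jω = j43:
zero (s+20): 20 + j43 → |·| = √(20²+43²) = √2249 ≈ 47.424, ∠ = arctan(43/20) ≈ 65.06°
pole (s+8): 8 + j43 → |·| = √(8²+43²) = √1913 ≈ 43.738, ∠ = arctan(43/8) ≈ 79.46°
|T| = 200 · 47.424 / 43.738 ≈ 216.85
Gain = 20 log₁₀(216.85) ≈ 46.72 dB
∠T = 65.06° − 79.46° = -14.40°

At s = jω = j200:
zero (s+20): 20 + j200 → |·| = √(20²+200²) = √40400 ≈ 201, ∠ = arctan(200/20) ≈ 84.29°
pole (s+8): 8 + j200 → |·| = √(8²+200²) = √40064 ≈ 200.16, ∠ = arctan(200/8) ≈ 87.71°
|T| = 200 · 201 / 200.16 ≈ 200.84
Gain = 20 log₁₀(200.84) ≈ 46.06 dB
∠T = 84.29° − 87.71° = -3.42°

ω = 43: 46.7 dB, -14.4°; ω = 200: 46.1 dB, -3.4°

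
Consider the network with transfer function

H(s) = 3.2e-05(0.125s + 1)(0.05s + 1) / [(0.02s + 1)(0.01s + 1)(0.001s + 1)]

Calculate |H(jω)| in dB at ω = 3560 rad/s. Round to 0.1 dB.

-71.4 dB

At ω = 3560 rad/s:
zero (1 + j3560·0.125) = 1 + j445 → |·| ≈ 445, ∠ ≈ 89.87°
zero (1 + j3560·0.05) = 1 + j178 → |·| ≈ 178, ∠ ≈ 89.68°
pole (1 + j3560·0.02) = 1 + j71.2 → |·| ≈ 71.207, ∠ ≈ 89.20°
pole (1 + j3560·0.01) = 1 + j35.6 → |·| ≈ 35.614, ∠ ≈ 88.39°
pole (1 + j3560·0.001) = 1 + j3.56 → |·| ≈ 3.6978, ∠ ≈ 74.31°
|H| = 3.2e-05 · 445 · 178 / (71.207 · 35.614 · 3.6978) ≈ 0.0002703
Gain = 20 log₁₀(0.0002703) ≈ -71.36 dB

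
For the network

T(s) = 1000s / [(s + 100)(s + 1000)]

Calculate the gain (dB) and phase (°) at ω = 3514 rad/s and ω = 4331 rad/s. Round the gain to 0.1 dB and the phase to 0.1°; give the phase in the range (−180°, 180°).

ω = 3514: -11.3 dB, -72.5°; ω = 4331: -13.0 dB, -75.7°

At s = jω = j3514:
zero at origin: s = j3514 → |·| = 3514, ∠ = 90.00°
pole (s+100): 100 + j3514 → |·| = √(100²+3514²) = √12358196 ≈ 3515.4, ∠ = arctan(3514/100) ≈ 88.37°
pole (s+1000): 1000 + j3514 → |·| = √(1000²+3514²) = √13348196 ≈ 3653.5, ∠ = arctan(3514/1000) ≈ 74.11°
|T| = 1000 · 3514 / 1.2844e+07 ≈ 0.27359
Gain = 20 log₁₀(0.27359) ≈ -11.26 dB
∠T = 90.00° − 162.48° = -72.48°

At s = jω = j4331:
zero at origin: s = j4331 → |·| = 4331, ∠ = 90.00°
pole (s+100): 100 + j4331 → |·| = √(100²+4331²) = √18767561 ≈ 4332.2, ∠ = arctan(4331/100) ≈ 88.68°
pole (s+1000): 1000 + j4331 → |·| = √(1000²+4331²) = √19757561 ≈ 4444.9, ∠ = arctan(4331/1000) ≈ 77.00°
|T| = 1000 · 4331 / 1.9256e+07 ≈ 0.22492
Gain = 20 log₁₀(0.22492) ≈ -12.96 dB
∠T = 90.00° − 165.68° = -75.68°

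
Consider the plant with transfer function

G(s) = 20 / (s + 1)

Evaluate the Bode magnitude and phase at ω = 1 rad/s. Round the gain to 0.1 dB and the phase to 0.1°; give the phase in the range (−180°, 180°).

23.0 dB, -45.0°

At s = jω = j1:
pole (s+1): 1 + j1 → |·| = √(1²+1²) = √2 ≈ 1.4142, ∠ = arctan(1/1) ≈ 45.00°
|G| = 20 / 1.4142 ≈ 14.142
Gain = 20 log₁₀(14.142) ≈ 23.01 dB
∠G = 0.00° − 45.00° = -45.00°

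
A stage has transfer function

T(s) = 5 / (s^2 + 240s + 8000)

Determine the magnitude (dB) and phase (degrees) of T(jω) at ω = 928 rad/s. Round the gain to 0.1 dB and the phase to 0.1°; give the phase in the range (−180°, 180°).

Substitute s = j928:
Numerator: 5 = 5 + j0
Denominator: (j928)^2 + 240(j928) + 8000 = -853184 + j222720
|N| = √(5² + 0²) ≈ 5, ∠N ≈ 0.00°
|D| = √(853184² + 222720²) ≈ 8.8177e+05, ∠D ≈ 165.37°
|T| = 5 / 8.8177e+05 ≈ 5.6704e-06
Gain = 20 log₁₀(5.6704e-06) ≈ -104.93 dB
∠T = 0.00° − 165.37° = -165.37°

-104.9 dB, -165.4°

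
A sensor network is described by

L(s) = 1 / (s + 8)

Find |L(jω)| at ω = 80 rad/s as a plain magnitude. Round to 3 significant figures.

At s = jω = j80:
pole (s+8): 8 + j80 → |·| = √(8²+80²) = √6464 ≈ 80.399, ∠ = arctan(80/8) ≈ 84.29°
|L| = 1 / 80.399 ≈ 0.012438

0.0124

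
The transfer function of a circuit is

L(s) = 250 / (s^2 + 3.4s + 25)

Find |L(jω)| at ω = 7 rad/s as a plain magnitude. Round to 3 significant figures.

At s = jω = j7:
quadratic: (j7)² + 3.4·j7 + 25 = -24 + j23.8 → |·| ≈ 33.8, ∠ ≈ 135.24°
|L| = 250 / 33.8 ≈ 7.3964

7.40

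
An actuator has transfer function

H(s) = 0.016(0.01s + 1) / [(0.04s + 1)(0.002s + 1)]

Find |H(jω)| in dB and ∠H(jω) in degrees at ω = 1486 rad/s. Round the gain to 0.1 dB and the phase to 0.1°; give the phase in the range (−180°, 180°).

-57.9 dB, -74.3°

At ω = 1486 rad/s:
zero (1 + j1486·0.01) = 1 + j14.86 → |·| ≈ 14.894, ∠ ≈ 86.15°
pole (1 + j1486·0.04) = 1 + j59.44 → |·| ≈ 59.448, ∠ ≈ 89.04°
pole (1 + j1486·0.002) = 1 + j2.972 → |·| ≈ 3.1357, ∠ ≈ 71.40°
|H| = 0.016 · 14.894 / (59.448 · 3.1357) ≈ 0.0012784
Gain = 20 log₁₀(0.0012784) ≈ -57.87 dB
∠H = (86.15°) − (89.04° + 71.40°) = -74.29°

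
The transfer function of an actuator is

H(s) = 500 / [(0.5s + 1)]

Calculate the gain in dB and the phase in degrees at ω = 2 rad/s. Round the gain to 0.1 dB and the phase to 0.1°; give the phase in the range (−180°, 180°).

51.0 dB, -45.0°

At ω = 2 rad/s:
pole (1 + j2·0.5) = 1 + j1 → |·| ≈ 1.4142, ∠ ≈ 45.00°
|H| = 500 · 1 / (1.4142) ≈ 353.56
Gain = 20 log₁₀(353.56) ≈ 50.97 dB
∠H = (0°) − (45.00°) = -45.00°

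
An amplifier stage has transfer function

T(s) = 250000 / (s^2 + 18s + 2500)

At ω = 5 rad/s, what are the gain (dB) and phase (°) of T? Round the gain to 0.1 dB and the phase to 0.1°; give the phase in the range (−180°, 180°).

40.1 dB, -2.1°

At s = jω = j5:
quadratic: (j5)² + 18·j5 + 2500 = 2475 + j90 → |·| ≈ 2476.6, ∠ ≈ 2.08°
|T| = 250000 / 2476.6 ≈ 100.94
Gain = 20 log₁₀(100.94) ≈ 40.08 dB
∠T = 0.00° − 2.08° = -2.08°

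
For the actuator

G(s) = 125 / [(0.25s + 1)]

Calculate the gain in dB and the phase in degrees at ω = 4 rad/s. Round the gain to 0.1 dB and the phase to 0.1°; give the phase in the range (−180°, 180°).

At ω = 4 rad/s:
pole (1 + j4·0.25) = 1 + j1 → |·| ≈ 1.4142, ∠ ≈ 45.00°
|G| = 125 · 1 / (1.4142) ≈ 88.389
Gain = 20 log₁₀(88.389) ≈ 38.93 dB
∠G = (0°) − (45.00°) = -45.00°

38.9 dB, -45.0°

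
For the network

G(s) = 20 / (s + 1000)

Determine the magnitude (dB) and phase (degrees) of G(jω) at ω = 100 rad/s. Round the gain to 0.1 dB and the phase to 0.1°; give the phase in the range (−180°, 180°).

-34.0 dB, -5.7°

Substitute s = j100:
Numerator: 20 = 20 + j0
Denominator: (j100) + 1000 = 1000 + j100
|N| = √(20² + 0²) ≈ 20, ∠N ≈ 0.00°
|D| = √(1000² + 100²) ≈ 1005, ∠D ≈ 5.71°
|G| = 20 / 1005 ≈ 0.0199
Gain = 20 log₁₀(0.0199) ≈ -34.02 dB
∠G = 0.00° − 5.71° = -5.71°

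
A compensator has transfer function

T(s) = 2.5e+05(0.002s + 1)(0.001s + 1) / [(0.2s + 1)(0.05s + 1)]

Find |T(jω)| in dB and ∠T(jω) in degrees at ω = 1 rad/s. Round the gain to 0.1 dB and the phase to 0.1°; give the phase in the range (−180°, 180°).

At ω = 1 rad/s:
zero (1 + j1·0.002) = 1 + j0.002 → |·| ≈ 1, ∠ ≈ 0.11°
zero (1 + j1·0.001) = 1 + j0.001 → |·| ≈ 1, ∠ ≈ 0.06°
pole (1 + j1·0.2) = 1 + j0.2 → |·| ≈ 1.0198, ∠ ≈ 11.31°
pole (1 + j1·0.05) = 1 + j0.05 → |·| ≈ 1.0012, ∠ ≈ 2.86°
|T| = 2.5e+05 · 1 · 1 / (1.0198 · 1.0012) ≈ 2.4485e+05
Gain = 20 log₁₀(2.4485e+05) ≈ 107.78 dB
∠T = (0.11° + 0.06°) − (11.31° + 2.86°) = -14.00°

107.8 dB, -14.0°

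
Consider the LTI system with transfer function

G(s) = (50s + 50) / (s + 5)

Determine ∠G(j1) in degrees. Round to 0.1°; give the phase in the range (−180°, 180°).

Substitute s = j1:
Numerator: 50(j1) + 50 = 50 + j50
Denominator: (j1) + 5 = 5 + j1
|N| = √(50² + 50²) ≈ 70.711, ∠N ≈ 45.00°
|D| = √(5² + 1²) ≈ 5.099, ∠D ≈ 11.31°
∠G = 45.00° − 11.31° = 33.69°

33.7°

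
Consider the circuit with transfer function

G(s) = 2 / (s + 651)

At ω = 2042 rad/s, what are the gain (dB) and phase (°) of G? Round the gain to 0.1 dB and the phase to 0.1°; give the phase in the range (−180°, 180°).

Substitute s = j2042:
Numerator: 2 = 2 + j0
Denominator: (j2042) + 651 = 651 + j2042
|N| = √(2² + 0²) ≈ 2, ∠N ≈ 0.00°
|D| = √(651² + 2042²) ≈ 2143.3, ∠D ≈ 72.32°
|G| = 2 / 2143.3 ≈ 0.00093314
Gain = 20 log₁₀(0.00093314) ≈ -60.60 dB
∠G = 0.00° − 72.32° = -72.32°

-60.6 dB, -72.3°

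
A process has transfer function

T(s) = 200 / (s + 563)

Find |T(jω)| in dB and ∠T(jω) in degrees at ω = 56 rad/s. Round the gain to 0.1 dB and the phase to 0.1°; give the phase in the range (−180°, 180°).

-9.0 dB, -5.7°

Substitute s = j56:
Numerator: 200 = 200 + j0
Denominator: (j56) + 563 = 563 + j56
|N| = √(200² + 0²) ≈ 200, ∠N ≈ 0.00°
|D| = √(563² + 56²) ≈ 565.78, ∠D ≈ 5.68°
|T| = 200 / 565.78 ≈ 0.35349
Gain = 20 log₁₀(0.35349) ≈ -9.03 dB
∠T = 0.00° − 5.68° = -5.68°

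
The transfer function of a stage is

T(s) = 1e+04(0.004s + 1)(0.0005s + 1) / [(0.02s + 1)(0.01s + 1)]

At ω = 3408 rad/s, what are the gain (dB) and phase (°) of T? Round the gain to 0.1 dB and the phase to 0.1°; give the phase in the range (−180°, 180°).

At ω = 3408 rad/s:
zero (1 + j3408·0.004) = 1 + j13.632 → |·| ≈ 13.669, ∠ ≈ 85.80°
zero (1 + j3408·0.0005) = 1 + j1.704 → |·| ≈ 1.9758, ∠ ≈ 59.59°
pole (1 + j3408·0.02) = 1 + j68.16 → |·| ≈ 68.167, ∠ ≈ 89.16°
pole (1 + j3408·0.01) = 1 + j34.08 → |·| ≈ 34.095, ∠ ≈ 88.32°
|T| = 1e+04 · 13.669 · 1.9758 / (68.167 · 34.095) ≈ 116.2
Gain = 20 log₁₀(116.2) ≈ 41.30 dB
∠T = (85.80° + 59.59°) − (89.16° + 88.32°) = -32.09°

41.3 dB, -32.1°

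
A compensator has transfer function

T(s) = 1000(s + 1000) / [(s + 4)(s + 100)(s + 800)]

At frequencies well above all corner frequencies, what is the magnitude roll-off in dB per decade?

-40 dB/decade

Each pole contributes −20 dB/decade at high frequency; each zero contributes +20 dB/decade.
Net: 1 zero(s) − 3 pole(s) → -40 dB/decade.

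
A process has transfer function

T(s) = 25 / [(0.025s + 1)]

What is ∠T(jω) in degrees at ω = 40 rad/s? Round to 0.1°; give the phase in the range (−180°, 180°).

-45.0°

At ω = 40 rad/s:
pole (1 + j40·0.025) = 1 + j1 → |·| ≈ 1.4142, ∠ ≈ 45.00°
∠T = (0°) − (45.00°) = -45.00°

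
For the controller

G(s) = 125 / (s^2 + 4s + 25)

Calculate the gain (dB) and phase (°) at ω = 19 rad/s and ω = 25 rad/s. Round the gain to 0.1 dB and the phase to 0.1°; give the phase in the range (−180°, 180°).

ω = 19: -8.8 dB, -167.3°; ω = 25: -13.7 dB, -170.5°

At s = jω = j19:
quadratic: (j19)² + 4·j19 + 25 = -336 + j76 → |·| ≈ 344.49, ∠ ≈ 167.25°
|G| = 125 / 344.49 ≈ 0.36286
Gain = 20 log₁₀(0.36286) ≈ -8.81 dB
∠G = 0.00° − 167.25° = -167.25°

At s = jω = j25:
quadratic: (j25)² + 4·j25 + 25 = -600 + j100 → |·| ≈ 608.28, ∠ ≈ 170.54°
|G| = 125 / 608.28 ≈ 0.2055
Gain = 20 log₁₀(0.2055) ≈ -13.74 dB
∠G = 0.00° − 170.54° = -170.54°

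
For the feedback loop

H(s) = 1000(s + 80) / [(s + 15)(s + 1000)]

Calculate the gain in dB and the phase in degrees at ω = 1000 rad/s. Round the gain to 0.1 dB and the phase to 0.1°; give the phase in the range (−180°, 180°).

At s = jω = j1000:
zero (s+80): 80 + j1000 → |·| = √(80²+1000²) = √1006400 ≈ 1003.2, ∠ = arctan(1000/80) ≈ 85.43°
pole (s+15): 15 + j1000 → |·| = √(15²+1000²) = √1000225 ≈ 1000.1, ∠ = arctan(1000/15) ≈ 89.14°
pole (s+1000): 1000 + j1000 → |·| = √(1000²+1000²) = √2000000 ≈ 1414.2, ∠ = arctan(1000/1000) ≈ 45.00°
|H| = 1000 · 1003.2 / 1.4143e+06 ≈ 0.70933
Gain = 20 log₁₀(0.70933) ≈ -2.98 dB
∠H = 85.43° − 134.14° = -48.71°

-3.0 dB, -48.7°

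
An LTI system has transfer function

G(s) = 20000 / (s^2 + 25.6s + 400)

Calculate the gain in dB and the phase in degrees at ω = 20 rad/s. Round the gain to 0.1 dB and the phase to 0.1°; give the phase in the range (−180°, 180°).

31.8 dB, -90.0°

At s = jω = j20:
quadratic: (j20)² + 25.6·j20 + 400 = 0 + j512 → |·| ≈ 512, ∠ ≈ 90.00°
|G| = 20000 / 512 ≈ 39.062
Gain = 20 log₁₀(39.062) ≈ 31.84 dB
∠G = 0.00° − 90.00° = -90.00°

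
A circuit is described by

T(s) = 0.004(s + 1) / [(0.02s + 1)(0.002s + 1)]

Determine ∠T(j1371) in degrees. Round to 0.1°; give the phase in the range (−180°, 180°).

-67.9°

At ω = 1371 rad/s:
zero (1 + j1371·1) = 1 + j1371 → |·| ≈ 1371, ∠ ≈ 89.96°
pole (1 + j1371·0.02) = 1 + j27.42 → |·| ≈ 27.438, ∠ ≈ 87.91°
pole (1 + j1371·0.002) = 1 + j2.742 → |·| ≈ 2.9187, ∠ ≈ 69.96°
∠T = (89.96°) − (87.91° + 69.96°) = -67.91°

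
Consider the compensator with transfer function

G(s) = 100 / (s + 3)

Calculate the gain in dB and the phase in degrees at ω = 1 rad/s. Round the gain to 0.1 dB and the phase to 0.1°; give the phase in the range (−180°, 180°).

At s = jω = j1:
pole (s+3): 3 + j1 → |·| = √(3²+1²) = √10 ≈ 3.1623, ∠ = arctan(1/3) ≈ 18.43°
|G| = 100 / 3.1623 ≈ 31.623
Gain = 20 log₁₀(31.623) ≈ 30.00 dB
∠G = 0.00° − 18.43° = -18.43°

30.0 dB, -18.4°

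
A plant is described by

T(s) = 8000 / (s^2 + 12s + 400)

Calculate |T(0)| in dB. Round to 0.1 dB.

26.0 dB

T(0) = 8000 / 400 = 20
20 log₁₀(20) ≈ 26.02 dB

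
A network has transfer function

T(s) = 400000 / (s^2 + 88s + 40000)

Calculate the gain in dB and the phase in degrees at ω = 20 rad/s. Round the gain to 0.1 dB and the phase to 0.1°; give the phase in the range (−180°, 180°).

At s = jω = j20:
quadratic: (j20)² + 88·j20 + 40000 = 39600 + j1760 → |·| ≈ 39639, ∠ ≈ 2.54°
|T| = 400000 / 39639 ≈ 10.091
Gain = 20 log₁₀(10.091) ≈ 20.08 dB
∠T = 0.00° − 2.54° = -2.54°

20.1 dB, -2.5°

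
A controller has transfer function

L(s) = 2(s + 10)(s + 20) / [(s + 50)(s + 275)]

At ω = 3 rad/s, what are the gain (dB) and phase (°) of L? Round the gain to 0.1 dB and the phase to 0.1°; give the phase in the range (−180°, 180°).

-30.3 dB, 21.2°

At s = jω = j3:
zero (s+10): 10 + j3 → |·| = √(10²+3²) = √109 ≈ 10.44, ∠ = arctan(3/10) ≈ 16.70°
zero (s+20): 20 + j3 → |·| = √(20²+3²) = √409 ≈ 20.224, ∠ = arctan(3/20) ≈ 8.53°
pole (s+50): 50 + j3 → |·| = √(50²+3²) = √2509 ≈ 50.09, ∠ = arctan(3/50) ≈ 3.43°
pole (s+275): 275 + j3 → |·| = √(275²+3²) = √75634 ≈ 275.02, ∠ = arctan(3/275) ≈ 0.63°
|L| = 2 · 211.14 / 13776 ≈ 0.030653
Gain = 20 log₁₀(0.030653) ≈ -30.27 dB
∠L = 25.23° − 4.06° = 21.17°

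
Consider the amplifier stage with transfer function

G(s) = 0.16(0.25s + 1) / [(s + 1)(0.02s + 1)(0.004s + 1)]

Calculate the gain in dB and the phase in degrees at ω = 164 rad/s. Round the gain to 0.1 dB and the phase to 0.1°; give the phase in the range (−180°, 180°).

-40.2 dB, -107.4°

At ω = 164 rad/s:
zero (1 + j164·0.25) = 1 + j41 → |·| ≈ 41.012, ∠ ≈ 88.60°
pole (1 + j164·1) = 1 + j164 → |·| ≈ 164, ∠ ≈ 89.65°
pole (1 + j164·0.02) = 1 + j3.28 → |·| ≈ 3.4291, ∠ ≈ 73.04°
pole (1 + j164·0.004) = 1 + j0.656 → |·| ≈ 1.196, ∠ ≈ 33.26°
|G| = 0.16 · 41.012 / (164 · 3.4291 · 1.196) ≈ 0.0097561
Gain = 20 log₁₀(0.0097561) ≈ -40.21 dB
∠G = (88.60°) − (89.65° + 73.04° + 33.26°) = -107.35°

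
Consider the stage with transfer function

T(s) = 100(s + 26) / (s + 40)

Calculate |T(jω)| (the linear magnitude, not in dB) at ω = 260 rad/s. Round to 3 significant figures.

At s = jω = j260:
zero (s+26): 26 + j260 → |·| = √(26²+260²) = √68276 ≈ 261.3, ∠ = arctan(260/26) ≈ 84.29°
pole (s+40): 40 + j260 → |·| = √(40²+260²) = √69200 ≈ 263.06, ∠ = arctan(260/40) ≈ 81.25°
|T| = 100 · 261.3 / 263.06 ≈ 99.331

99.3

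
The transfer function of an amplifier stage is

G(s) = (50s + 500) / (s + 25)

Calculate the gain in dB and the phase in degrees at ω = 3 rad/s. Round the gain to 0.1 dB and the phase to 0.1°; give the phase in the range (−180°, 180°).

26.3 dB, 9.9°

Substitute s = j3:
Numerator: 50(j3) + 500 = 500 + j150
Denominator: (j3) + 25 = 25 + j3
|N| = √(500² + 150²) ≈ 522.02, ∠N ≈ 16.70°
|D| = √(25² + 3²) ≈ 25.179, ∠D ≈ 6.84°
|G| = 522.02 / 25.179 ≈ 20.732
Gain = 20 log₁₀(20.732) ≈ 26.33 dB
∠G = 16.70° − 6.84° = 9.86°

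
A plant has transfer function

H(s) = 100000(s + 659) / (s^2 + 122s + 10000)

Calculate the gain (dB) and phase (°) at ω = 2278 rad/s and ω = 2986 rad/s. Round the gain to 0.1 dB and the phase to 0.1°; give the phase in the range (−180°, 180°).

ω = 2278: 33.2 dB, -103.1°; ω = 2986: 30.7 dB, -100.1°

At s = jω = j2278:
zero (s+659): 659 + j2278 → |·| = √(659²+2278²) = √5623565 ≈ 2371.4, ∠ = arctan(2278/659) ≈ 73.87°
quadratic: (j2278)² + 122·j2278 + 10000 = -5179284 + j277916 → |·| ≈ 5.1867e+06, ∠ ≈ 176.93°
|H| = 100000 · 2371.4 / 5.1867e+06 ≈ 45.721
Gain = 20 log₁₀(45.721) ≈ 33.20 dB
∠H = 73.87° − 176.93° = -103.06°

At s = jω = j2986:
zero (s+659): 659 + j2986 → |·| = √(659²+2986²) = √9350477 ≈ 3057.9, ∠ = arctan(2986/659) ≈ 77.55°
quadratic: (j2986)² + 122·j2986 + 10000 = -8906196 + j364292 → |·| ≈ 8.9136e+06, ∠ ≈ 177.66°
|H| = 100000 · 3057.9 / 8.9136e+06 ≈ 34.306
Gain = 20 log₁₀(34.306) ≈ 30.71 dB
∠H = 77.55° − 177.66° = -100.11°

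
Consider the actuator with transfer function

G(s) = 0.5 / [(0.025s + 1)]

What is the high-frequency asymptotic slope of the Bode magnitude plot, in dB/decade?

-20 dB/decade

Each pole contributes −20 dB/decade at high frequency; each zero contributes +20 dB/decade.
Net: 0 zero(s) − 1 pole(s) → -20 dB/decade.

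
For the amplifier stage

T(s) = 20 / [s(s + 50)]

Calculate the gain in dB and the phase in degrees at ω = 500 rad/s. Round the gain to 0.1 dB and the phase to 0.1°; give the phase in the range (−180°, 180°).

At s = jω = j500:
pole (s+50): 50 + j500 → |·| = √(50²+500²) = √252500 ≈ 502.49, ∠ = arctan(500/50) ≈ 84.29°
pole at origin: |s| = 500, ∠ = 90.00° (in denominator)
|T| = 20 / 2.5124e+05 ≈ 7.9605e-05
Gain = 20 log₁₀(7.9605e-05) ≈ -81.98 dB
∠T = 0.00° − 174.29° = -174.29°

-82.0 dB, -174.3°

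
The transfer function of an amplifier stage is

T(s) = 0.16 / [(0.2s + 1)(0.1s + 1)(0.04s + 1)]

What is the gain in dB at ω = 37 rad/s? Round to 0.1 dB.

At ω = 37 rad/s:
pole (1 + j37·0.2) = 1 + j7.4 → |·| ≈ 7.4673, ∠ ≈ 82.30°
pole (1 + j37·0.1) = 1 + j3.7 → |·| ≈ 3.8328, ∠ ≈ 74.88°
pole (1 + j37·0.04) = 1 + j1.48 → |·| ≈ 1.7862, ∠ ≈ 55.95°
|T| = 0.16 · 1 / (7.4673 · 3.8328 · 1.7862) ≈ 0.0031298
Gain = 20 log₁₀(0.0031298) ≈ -50.09 dB

-50.1 dB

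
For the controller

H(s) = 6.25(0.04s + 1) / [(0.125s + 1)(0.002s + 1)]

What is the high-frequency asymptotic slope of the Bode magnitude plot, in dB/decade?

Each pole contributes −20 dB/decade at high frequency; each zero contributes +20 dB/decade.
Net: 1 zero(s) − 2 pole(s) → -20 dB/decade.

-20 dB/decade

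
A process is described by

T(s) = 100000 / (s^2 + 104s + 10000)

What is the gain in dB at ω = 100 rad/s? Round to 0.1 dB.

At s = jω = j100:
quadratic: (j100)² + 104·j100 + 10000 = 0 + j10400 → |·| ≈ 10400, ∠ ≈ 90.00°
|T| = 100000 / 10400 ≈ 9.6154
Gain = 20 log₁₀(9.6154) ≈ 19.66 dB

19.7 dB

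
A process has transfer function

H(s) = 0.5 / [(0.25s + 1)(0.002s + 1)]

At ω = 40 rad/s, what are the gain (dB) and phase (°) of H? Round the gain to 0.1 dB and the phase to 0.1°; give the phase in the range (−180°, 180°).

-26.1 dB, -88.9°

At ω = 40 rad/s:
pole (1 + j40·0.25) = 1 + j10 → |·| ≈ 10.05, ∠ ≈ 84.29°
pole (1 + j40·0.002) = 1 + j0.08 → |·| ≈ 1.0032, ∠ ≈ 4.57°
|H| = 0.5 · 1 / (10.05 · 1.0032) ≈ 0.049593
Gain = 20 log₁₀(0.049593) ≈ -26.09 dB
∠H = (0°) − (84.29° + 4.57°) = -88.86°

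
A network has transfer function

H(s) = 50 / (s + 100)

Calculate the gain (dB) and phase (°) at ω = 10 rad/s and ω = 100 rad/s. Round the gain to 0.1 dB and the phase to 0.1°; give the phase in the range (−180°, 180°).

ω = 10: -6.1 dB, -5.7°; ω = 100: -9.0 dB, -45.0°

Substitute s = j10:
Numerator: 50 = 50 + j0
Denominator: (j10) + 100 = 100 + j10
|N| = √(50² + 0²) ≈ 50, ∠N ≈ 0.00°
|D| = √(100² + 10²) ≈ 100.5, ∠D ≈ 5.71°
|H| = 50 / 100.5 ≈ 0.49751
Gain = 20 log₁₀(0.49751) ≈ -6.06 dB
∠H = 0.00° − 5.71° = -5.71°

Substitute s = j100:
Numerator: 50 = 50 + j0
Denominator: (j100) + 100 = 100 + j100
|N| = √(50² + 0²) ≈ 50, ∠N ≈ 0.00°
|D| = √(100² + 100²) ≈ 141.42, ∠D ≈ 45.00°
|H| = 50 / 141.42 ≈ 0.35356
Gain = 20 log₁₀(0.35356) ≈ -9.03 dB
∠H = 0.00° − 45.00° = -45.00°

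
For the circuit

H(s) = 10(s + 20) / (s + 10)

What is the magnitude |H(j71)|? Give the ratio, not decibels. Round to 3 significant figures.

At s = jω = j71:
zero (s+20): 20 + j71 → |·| = √(20²+71²) = √5441 ≈ 73.763, ∠ = arctan(71/20) ≈ 74.27°
pole (s+10): 10 + j71 → |·| = √(10²+71²) = √5141 ≈ 71.701, ∠ = arctan(71/10) ≈ 81.98°
|H| = 10 · 73.763 / 71.701 ≈ 10.288

10.3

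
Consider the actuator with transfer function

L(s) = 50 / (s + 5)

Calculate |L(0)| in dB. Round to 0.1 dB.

L(0) = 50 / (5) = 10
20 log₁₀(10) ≈ 20.00 dB

20.0 dB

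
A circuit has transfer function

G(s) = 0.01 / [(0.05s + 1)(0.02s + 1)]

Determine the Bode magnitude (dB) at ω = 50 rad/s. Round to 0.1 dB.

-51.6 dB

At ω = 50 rad/s:
pole (1 + j50·0.05) = 1 + j2.5 → |·| ≈ 2.6926, ∠ ≈ 68.20°
pole (1 + j50·0.02) = 1 + j1 → |·| ≈ 1.4142, ∠ ≈ 45.00°
|G| = 0.01 · 1 / (2.6926 · 1.4142) ≈ 0.0026261
Gain = 20 log₁₀(0.0026261) ≈ -51.61 dB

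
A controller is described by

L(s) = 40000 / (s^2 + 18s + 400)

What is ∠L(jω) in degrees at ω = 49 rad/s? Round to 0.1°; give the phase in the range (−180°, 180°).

-156.2°

At s = jω = j49:
quadratic: (j49)² + 18·j49 + 400 = -2001 + j882 → |·| ≈ 2186.8, ∠ ≈ 156.21°
∠L = 0.00° − 156.21° = -156.21°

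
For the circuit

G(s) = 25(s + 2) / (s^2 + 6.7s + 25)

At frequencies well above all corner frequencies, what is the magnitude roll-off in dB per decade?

Each pole contributes −20 dB/decade at high frequency; each zero contributes +20 dB/decade.
Net: 1 zero(s) − 2 pole(s) → -20 dB/decade.

-20 dB/decade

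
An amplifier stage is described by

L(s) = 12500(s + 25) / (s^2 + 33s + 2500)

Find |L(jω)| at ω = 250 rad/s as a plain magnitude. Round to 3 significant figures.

At s = jω = j250:
zero (s+25): 25 + j250 → |·| = √(25²+250²) = √63125 ≈ 251.25, ∠ = arctan(250/25) ≈ 84.29°
quadratic: (j250)² + 33·j250 + 2500 = -60000 + j8250 → |·| ≈ 60565, ∠ ≈ 172.17°
|L| = 12500 · 251.25 / 60565 ≈ 51.855

51.9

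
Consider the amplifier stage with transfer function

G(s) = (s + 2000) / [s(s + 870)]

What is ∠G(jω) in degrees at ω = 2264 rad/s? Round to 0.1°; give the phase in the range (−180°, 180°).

-110.4°

At s = jω = j2264:
zero (s+2000): 2000 + j2264 → |·| = √(2000²+2264²) = √9125696 ≈ 3020.9, ∠ = arctan(2264/2000) ≈ 48.54°
pole (s+870): 870 + j2264 → |·| = √(870²+2264²) = √5882596 ≈ 2425.4, ∠ = arctan(2264/870) ≈ 68.98°
pole at origin: |s| = 2264, ∠ = 90.00° (in denominator)
∠G = 48.54° − 158.98° = -110.44°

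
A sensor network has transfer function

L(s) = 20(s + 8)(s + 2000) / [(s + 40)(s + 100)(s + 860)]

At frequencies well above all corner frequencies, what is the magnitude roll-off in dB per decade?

Each pole contributes −20 dB/decade at high frequency; each zero contributes +20 dB/decade.
Net: 2 zero(s) − 3 pole(s) → -20 dB/decade.

-20 dB/decade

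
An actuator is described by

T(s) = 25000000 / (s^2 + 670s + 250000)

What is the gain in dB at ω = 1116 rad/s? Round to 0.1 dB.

At s = jω = j1116:
quadratic: (j1116)² + 670·j1116 + 250000 = -995456 + j747720 → |·| ≈ 1.245e+06, ∠ ≈ 143.09°
|T| = 25000000 / 1.245e+06 ≈ 20.08
Gain = 20 log₁₀(20.08) ≈ 26.06 dB

26.1 dB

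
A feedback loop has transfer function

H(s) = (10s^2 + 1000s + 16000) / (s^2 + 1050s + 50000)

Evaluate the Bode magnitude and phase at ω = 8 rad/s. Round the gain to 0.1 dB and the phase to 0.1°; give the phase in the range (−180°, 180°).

-9.3 dB, 18.0°

Substitute s = j8:
Numerator: 10(j8)^2 + 1000(j8) + 16000 = 15360 + j8000
Denominator: (j8)^2 + 1050(j8) + 50000 = 49936 + j8400
|N| = √(15360² + 8000²) ≈ 17318, ∠N ≈ 27.51°
|D| = √(49936² + 8400²) ≈ 50638, ∠D ≈ 9.55°
|H| = 17318 / 50638 ≈ 0.342
Gain = 20 log₁₀(0.342) ≈ -9.32 dB
∠H = 27.51° − 9.55° = 17.96°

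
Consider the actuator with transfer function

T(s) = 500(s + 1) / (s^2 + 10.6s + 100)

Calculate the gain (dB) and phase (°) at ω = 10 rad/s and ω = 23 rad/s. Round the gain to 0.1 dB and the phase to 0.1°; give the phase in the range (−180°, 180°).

ω = 10: 33.5 dB, -5.7°; ω = 23: 27.4 dB, -62.9°

At s = jω = j10:
zero (s+1): 1 + j10 → |·| = √(1²+10²) = √101 ≈ 10.05, ∠ = arctan(10/1) ≈ 84.29°
quadratic: (j10)² + 10.6·j10 + 100 = 0 + j106 → |·| ≈ 106, ∠ ≈ 90.00°
|T| = 500 · 10.05 / 106 ≈ 47.406
Gain = 20 log₁₀(47.406) ≈ 33.52 dB
∠T = 84.29° − 90.00° = -5.71°

At s = jω = j23:
zero (s+1): 1 + j23 → |·| = √(1²+23²) = √530 ≈ 23.022, ∠ = arctan(23/1) ≈ 87.51°
quadratic: (j23)² + 10.6·j23 + 100 = -429 + j243.8 → |·| ≈ 493.44, ∠ ≈ 150.39°
|T| = 500 · 23.022 / 493.44 ≈ 23.328
Gain = 20 log₁₀(23.328) ≈ 27.36 dB
∠T = 87.51° − 150.39° = -62.88°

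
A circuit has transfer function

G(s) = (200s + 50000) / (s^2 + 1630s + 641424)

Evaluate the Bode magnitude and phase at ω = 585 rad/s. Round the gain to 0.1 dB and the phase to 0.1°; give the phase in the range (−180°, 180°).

Substitute s = j585:
Numerator: 200(j585) + 50000 = 50000 + j117000
Denominator: (j585)^2 + 1630(j585) + 641424 = 299199 + j953550
|N| = √(50000² + 117000²) ≈ 1.2724e+05, ∠N ≈ 66.86°
|D| = √(299199² + 953550²) ≈ 9.9939e+05, ∠D ≈ 72.58°
|G| = 1.2724e+05 / 9.9939e+05 ≈ 0.12732
Gain = 20 log₁₀(0.12732) ≈ -17.90 dB
∠G = 66.86° − 72.58° = -5.72°

-17.9 dB, -5.7°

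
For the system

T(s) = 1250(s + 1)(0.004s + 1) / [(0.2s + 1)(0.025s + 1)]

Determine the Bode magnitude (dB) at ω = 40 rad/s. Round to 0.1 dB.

At ω = 40 rad/s:
zero (1 + j40·1) = 1 + j40 → |·| ≈ 40.012, ∠ ≈ 88.57°
zero (1 + j40·0.004) = 1 + j0.16 → |·| ≈ 1.0127, ∠ ≈ 9.09°
pole (1 + j40·0.2) = 1 + j8 → |·| ≈ 8.0623, ∠ ≈ 82.87°
pole (1 + j40·0.025) = 1 + j1 → |·| ≈ 1.4142, ∠ ≈ 45.00°
|T| = 1250 · 40.012 · 1.0127 / (8.0623 · 1.4142) ≈ 4442.3
Gain = 20 log₁₀(4442.3) ≈ 72.95 dB

73.0 dB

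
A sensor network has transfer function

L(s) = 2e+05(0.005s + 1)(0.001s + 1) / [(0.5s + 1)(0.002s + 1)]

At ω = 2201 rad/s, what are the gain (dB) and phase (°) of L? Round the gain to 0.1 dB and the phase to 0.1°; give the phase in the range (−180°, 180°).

At ω = 2201 rad/s:
zero (1 + j2201·0.005) = 1 + j11.005 → |·| ≈ 11.05, ∠ ≈ 84.81°
zero (1 + j2201·0.001) = 1 + j2.201 → |·| ≈ 2.4175, ∠ ≈ 65.57°
pole (1 + j2201·0.5) = 1 + j1100.5 → |·| ≈ 1100.5, ∠ ≈ 89.95°
pole (1 + j2201·0.002) = 1 + j4.402 → |·| ≈ 4.5142, ∠ ≈ 77.20°
|L| = 2e+05 · 11.05 · 2.4175 / (1100.5 · 4.5142) ≈ 1075.4
Gain = 20 log₁₀(1075.4) ≈ 60.63 dB
∠L = (84.81° + 65.57°) − (89.95° + 77.20°) = -16.77°

60.6 dB, -16.8°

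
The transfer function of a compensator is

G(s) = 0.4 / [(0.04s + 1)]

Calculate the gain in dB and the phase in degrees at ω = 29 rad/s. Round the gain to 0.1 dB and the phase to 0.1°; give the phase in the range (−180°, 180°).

At ω = 29 rad/s:
pole (1 + j29·0.04) = 1 + j1.16 → |·| ≈ 1.5315, ∠ ≈ 49.24°
|G| = 0.4 · 1 / (1.5315) ≈ 0.26118
Gain = 20 log₁₀(0.26118) ≈ -11.66 dB
∠G = (0°) − (49.24°) = -49.24°

-11.7 dB, -49.2°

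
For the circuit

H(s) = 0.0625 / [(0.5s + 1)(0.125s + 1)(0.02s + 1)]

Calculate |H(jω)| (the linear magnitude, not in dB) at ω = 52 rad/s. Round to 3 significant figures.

At ω = 52 rad/s:
pole (1 + j52·0.5) = 1 + j26 → |·| ≈ 26.019, ∠ ≈ 87.80°
pole (1 + j52·0.125) = 1 + j6.5 → |·| ≈ 6.5765, ∠ ≈ 81.25°
pole (1 + j52·0.02) = 1 + j1.04 → |·| ≈ 1.4428, ∠ ≈ 46.12°
|H| = 0.0625 · 1 / (26.019 · 6.5765 · 1.4428) ≈ 0.00025316

0.000253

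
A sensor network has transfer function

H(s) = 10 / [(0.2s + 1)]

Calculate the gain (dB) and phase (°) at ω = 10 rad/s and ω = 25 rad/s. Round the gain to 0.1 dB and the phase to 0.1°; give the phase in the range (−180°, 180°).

ω = 10: 13.0 dB, -63.4°; ω = 25: 5.9 dB, -78.7°

At ω = 10 rad/s:
pole (1 + j10·0.2) = 1 + j2 → |·| ≈ 2.2361, ∠ ≈ 63.43°
|H| = 10 · 1 / (2.2361) ≈ 4.4721
Gain = 20 log₁₀(4.4721) ≈ 13.01 dB
∠H = (0°) − (63.43°) = -63.43°

At ω = 25 rad/s:
pole (1 + j25·0.2) = 1 + j5 → |·| ≈ 5.099, ∠ ≈ 78.69°
|H| = 10 · 1 / (5.099) ≈ 1.9612
Gain = 20 log₁₀(1.9612) ≈ 5.85 dB
∠H = (0°) − (78.69°) = -78.69°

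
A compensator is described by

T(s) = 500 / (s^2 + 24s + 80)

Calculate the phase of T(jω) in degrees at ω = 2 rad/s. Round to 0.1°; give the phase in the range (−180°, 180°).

-32.3°

Substitute s = j2:
Numerator: 500 = 500 + j0
Denominator: (j2)^2 + 24(j2) + 80 = 76 + j48
|N| = √(500² + 0²) ≈ 500, ∠N ≈ 0.00°
|D| = √(76² + 48²) ≈ 89.889, ∠D ≈ 32.28°
∠T = 0.00° − 32.28° = -32.28°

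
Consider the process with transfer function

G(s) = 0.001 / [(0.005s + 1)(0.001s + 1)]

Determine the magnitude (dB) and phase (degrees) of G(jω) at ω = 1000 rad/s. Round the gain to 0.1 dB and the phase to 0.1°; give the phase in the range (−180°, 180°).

At ω = 1000 rad/s:
pole (1 + j1000·0.005) = 1 + j5 → |·| ≈ 5.099, ∠ ≈ 78.69°
pole (1 + j1000·0.001) = 1 + j1 → |·| ≈ 1.4142, ∠ ≈ 45.00°
|G| = 0.001 · 1 / (5.099 · 1.4142) ≈ 0.00013868
Gain = 20 log₁₀(0.00013868) ≈ -77.16 dB
∠G = (0°) − (78.69° + 45.00°) = -123.69°

-77.2 dB, -123.7°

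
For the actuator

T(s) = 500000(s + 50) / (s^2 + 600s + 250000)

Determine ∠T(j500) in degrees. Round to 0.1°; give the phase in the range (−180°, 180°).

-5.7°

At s = jω = j500:
zero (s+50): 50 + j500 → |·| = √(50²+500²) = √252500 ≈ 502.49, ∠ = arctan(500/50) ≈ 84.29°
quadratic: (j500)² + 600·j500 + 250000 = 0 + j300000 → |·| ≈ 3e+05, ∠ ≈ 90.00°
∠T = 84.29° − 90.00° = -5.71°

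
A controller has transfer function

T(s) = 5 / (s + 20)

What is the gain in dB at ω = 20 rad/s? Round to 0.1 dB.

Substitute s = j20:
Numerator: 5 = 5 + j0
Denominator: (j20) + 20 = 20 + j20
|N| = √(5² + 0²) ≈ 5, ∠N ≈ 0.00°
|D| = √(20² + 20²) ≈ 28.284, ∠D ≈ 45.00°
|T| = 5 / 28.284 ≈ 0.17678
Gain = 20 log₁₀(0.17678) ≈ -15.05 dB

-15.1 dB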